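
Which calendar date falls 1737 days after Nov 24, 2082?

Adding 1737 days from November 24, 2082.
November has 30 days, so 30 − 24 = 6 days remain after November 24, 2082; 1737 − 6 = 1731 left.
December 2082 has 31 days: 1731 − 31 = 1700 left.
January 2083 has 31 days: 1700 − 31 = 1669 left.
February 2083 has 28 days (2083 is not a leap year): 1669 − 28 = 1641 left.
March 2083 has 31 days: 1641 − 31 = 1610 left.
April 2083 has 30 days: 1610 − 30 = 1580 left.
May 2083 has 31 days: 1580 − 31 = 1549 left.
June 2083 has 30 days: 1549 − 30 = 1519 left.
July 2083 has 31 days: 1519 − 31 = 1488 left.
August 2083 has 31 days: 1488 − 31 = 1457 left.
September 2083 has 30 days: 1457 − 30 = 1427 left.
October 2083 has 31 days: 1427 − 31 = 1396 left.
November 2083 has 30 days: 1396 − 30 = 1366 left.
December 2083 has 31 days: 1366 − 31 = 1335 left.
January 2084 has 31 days: 1335 − 31 = 1304 left.
February 2084 has 29 days (2084 is a leap year): 1304 − 29 = 1275 left.
March 2084 has 31 days: 1275 − 31 = 1244 left.
April 2084 has 30 days: 1244 − 30 = 1214 left.
May 2084 has 31 days: 1214 − 31 = 1183 left.
June 2084 has 30 days: 1183 − 30 = 1153 left.
July 2084 has 31 days: 1153 − 31 = 1122 left.
August 2084 has 31 days: 1122 − 31 = 1091 left.
September 2084 has 30 days: 1091 − 30 = 1061 left.
October 2084 has 31 days: 1061 − 31 = 1030 left.
November 2084 has 30 days: 1030 − 30 = 1000 left.
December 2084 has 31 days: 1000 − 31 = 969 left.
January 2085 has 31 days: 969 − 31 = 938 left.
February 2085 has 28 days (2085 is not a leap year): 938 − 28 = 910 left.
March 2085 has 31 days: 910 − 31 = 879 left.
April 2085 has 30 days: 879 − 30 = 849 left.
May 2085 has 31 days: 849 − 31 = 818 left.
June 2085 has 30 days: 818 − 30 = 788 left.
July 2085 has 31 days: 788 − 31 = 757 left.
August 2085 has 31 days: 757 − 31 = 726 left.
September 2085 has 30 days: 726 − 30 = 696 left.
October 2085 has 31 days: 696 − 31 = 665 left.
November 2085 has 30 days: 665 − 30 = 635 left.
December 2085 has 31 days: 635 − 31 = 604 left.
January 2086 has 31 days: 604 − 31 = 573 left.
February 2086 has 28 days (2086 is not a leap year): 573 − 28 = 545 left.
March 2086 has 31 days: 545 − 31 = 514 left.
April 2086 has 30 days: 514 − 30 = 484 left.
May 2086 has 31 days: 484 − 31 = 453 left.
June 2086 has 30 days: 453 − 30 = 423 left.
July 2086 has 31 days: 423 − 31 = 392 left.
August 2086 has 31 days: 392 − 31 = 361 left.
September 2086 has 30 days: 361 − 30 = 331 left.
October 2086 has 31 days: 331 − 31 = 300 left.
November 2086 has 30 days: 300 − 30 = 270 left.
December 2086 has 31 days: 270 − 31 = 239 left.
January 2087 has 31 days: 239 − 31 = 208 left.
February 2087 has 28 days (2087 is not a leap year): 208 − 28 = 180 left.
March 2087 has 31 days: 180 − 31 = 149 left.
April 2087 has 30 days: 149 − 30 = 119 left.
May 2087 has 31 days: 119 − 31 = 88 left.
June 2087 has 30 days: 88 − 30 = 58 left.
July 2087 has 31 days: 58 − 31 = 27 left.
27 days into August 2087 → August 27, 2087.

August 27, 2087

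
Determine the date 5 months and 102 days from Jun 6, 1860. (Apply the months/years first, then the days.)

Counting forward 5 months and 102 days from June 6, 1860: first the month/year part, then the days.
month 6 + 5 = 11 → November 1860.
Day 6 is valid in November, giving November 6, 1860.
Now add 102 days from November 6, 1860.
November has 30 days, so 30 − 6 = 24 days remain after November 6, 1860; 102 − 24 = 78 left.
December 1860 has 31 days: 78 − 31 = 47 left.
January 1861 has 31 days: 47 − 31 = 16 left.
16 days into February 1861 → February 16, 1861.

February 16, 1861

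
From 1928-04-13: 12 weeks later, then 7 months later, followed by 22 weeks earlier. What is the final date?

Adding 12 weeks (= 84 days) from April 13, 1928:
April has 30 days, so 30 − 13 = 17 days remain after April 13, 1928; 84 − 17 = 67 left.
May 1928 has 31 days: 67 − 31 = 36 left.
June 1928 has 30 days: 36 − 30 = 6 left.
6 days into July 1928 → July 6, 1928.
Counting forward 7 months from July 6, 1928:
month 7 + 7 = 14, which is month 2 of year 1929 → February 1929.
Day 6 is valid in February, giving February 6, 1929.
Counting back 22 weeks (= 154 days) from February 6, 1929:
Going back 6 days from February 6, 1929 reaches the end of the previous month; 154 − 6 = 148 left.
January 1929 has 31 days: 148 − 31 = 117 left.
December 1928 has 31 days: 117 − 31 = 86 left.
November 1928 has 30 days: 86 − 30 = 56 left.
October 1928 has 31 days: 56 − 31 = 25 left.
September 1928 has 30 days; 30 − 25 = 5 → September 5, 1928.

September 5, 1928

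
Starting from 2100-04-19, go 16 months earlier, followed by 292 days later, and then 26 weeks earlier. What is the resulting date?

Going back 16 months from April 19, 2100:
month 4 − 16 = -12, which is month 12 of year 2098 → December 2098.
Day 19 is valid in December, giving December 19, 2098.
Adding 292 days from December 19, 2098:
December has 31 days, so 31 − 19 = 12 days remain after December 19, 2098; 292 − 12 = 280 left.
January 2099 has 31 days: 280 − 31 = 249 left.
February 2099 has 28 days (2099 is not a leap year): 249 − 28 = 221 left.
March 2099 has 31 days: 221 − 31 = 190 left.
April 2099 has 30 days: 190 − 30 = 160 left.
May 2099 has 31 days: 160 − 31 = 129 left.
June 2099 has 30 days: 129 − 30 = 99 left.
July 2099 has 31 days: 99 − 31 = 68 left.
August 2099 has 31 days: 68 − 31 = 37 left.
September 2099 has 30 days: 37 − 30 = 7 left.
7 days into October 2099 → October 7, 2099.
Counting back 26 weeks (= 182 days) from October 7, 2099:
Going back 7 days from October 7, 2099 reaches the end of the previous month; 182 − 7 = 175 left.
September 2099 has 30 days: 175 − 30 = 145 left.
August 2099 has 31 days: 145 − 31 = 114 left.
July 2099 has 31 days: 114 − 31 = 83 left.
June 2099 has 30 days: 83 − 30 = 53 left.
May 2099 has 31 days: 53 − 31 = 22 left.
April 2099 has 30 days; 30 − 22 = 8 → April 8, 2099.

April 8, 2099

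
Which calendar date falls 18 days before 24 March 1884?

Counting back 18 days from March 24, 1884.
24 − 18 = 6, still in March 1884.

March 6, 1884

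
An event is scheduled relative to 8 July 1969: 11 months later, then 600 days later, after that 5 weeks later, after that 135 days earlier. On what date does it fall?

October 21, 1971

Advancing 11 months from July 8, 1969:
month 7 + 11 = 18, which is month 6 of year 1970 → June 1970.
Day 8 is valid in June, giving June 8, 1970.
Adding 600 days from June 8, 1970:
June has 30 days, so 30 − 8 = 22 days remain after June 8, 1970; 600 − 22 = 578 left.
July 1970 has 31 days: 578 − 31 = 547 left.
August 1970 has 31 days: 547 − 31 = 516 left.
September 1970 has 30 days: 516 − 30 = 486 left.
October 1970 has 31 days: 486 − 31 = 455 left.
November 1970 has 30 days: 455 − 30 = 425 left.
December 1970 has 31 days: 425 − 31 = 394 left.
January 1971 has 31 days: 394 − 31 = 363 left.
February 1971 has 28 days (1971 is not a leap year): 363 − 28 = 335 left.
March 1971 has 31 days: 335 − 31 = 304 left.
April 1971 has 30 days: 304 − 30 = 274 left.
May 1971 has 31 days: 274 − 31 = 243 left.
June 1971 has 30 days: 243 − 30 = 213 left.
July 1971 has 31 days: 213 − 31 = 182 left.
August 1971 has 31 days: 182 − 31 = 151 left.
September 1971 has 30 days: 151 − 30 = 121 left.
October 1971 has 31 days: 121 − 31 = 90 left.
November 1971 has 30 days: 90 − 30 = 60 left.
December 1971 has 31 days: 60 − 31 = 29 left.
29 days into January 1972 → January 29, 1972.
Counting forward 5 weeks (= 35 days) from January 29, 1972:
January has 31 days, so 31 − 29 = 2 days remain after January 29, 1972; 35 − 2 = 33 left.
February 1972 has 29 days (1972 is a leap year): 33 − 29 = 4 left.
4 days into March 1972 → March 4, 1972.
Counting back 135 days from March 4, 1972:
Going back 4 days from March 4, 1972 reaches the end of the previous month; 135 − 4 = 131 left.
February 1972 has 29 days (1972 is a leap year): 131 − 29 = 102 left.
January 1972 has 31 days: 102 − 31 = 71 left.
December 1971 has 31 days: 71 − 31 = 40 left.
November 1971 has 30 days: 40 − 30 = 10 left.
October 1971 has 31 days; 31 − 10 = 21 → October 21, 1971.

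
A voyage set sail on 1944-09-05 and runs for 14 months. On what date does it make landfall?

Advancing 14 months from September 5, 1944.
month 9 + 14 = 23, which is month 11 of year 1945 → November 1945.
Day 5 is valid in November, giving November 5, 1945.

November 5, 1945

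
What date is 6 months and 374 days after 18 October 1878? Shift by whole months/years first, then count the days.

Advancing 6 months and 374 days from October 18, 1878: first the month/year part, then the days.
month 10 + 6 = 16, which is month 4 of year 1879 → April 1879.
Day 18 is valid in April, giving April 18, 1879.
Now add 374 days from April 18, 1879.
April has 30 days, so 30 − 18 = 12 days remain after April 18, 1879; 374 − 12 = 362 left.
May 1879 has 31 days: 362 − 31 = 331 left.
June 1879 has 30 days: 331 − 30 = 301 left.
July 1879 has 31 days: 301 − 31 = 270 left.
August 1879 has 31 days: 270 − 31 = 239 left.
September 1879 has 30 days: 239 − 30 = 209 left.
October 1879 has 31 days: 209 − 31 = 178 left.
November 1879 has 30 days: 178 − 30 = 148 left.
December 1879 has 31 days: 148 − 31 = 117 left.
January 1880 has 31 days: 117 − 31 = 86 left.
February 1880 has 29 days (1880 is a leap year): 86 − 29 = 57 left.
March 1880 has 31 days: 57 − 31 = 26 left.
26 days into April 1880 → April 26, 1880.

April 26, 1880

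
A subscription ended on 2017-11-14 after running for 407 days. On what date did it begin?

October 3, 2016

Subtracting 407 days from November 14, 2017.
Going back 14 days from November 14, 2017 reaches the end of the previous month; 407 − 14 = 393 left.
October 2017 has 31 days: 393 − 31 = 362 left.
September 2017 has 30 days: 362 − 30 = 332 left.
August 2017 has 31 days: 332 − 31 = 301 left.
July 2017 has 31 days: 301 − 31 = 270 left.
June 2017 has 30 days: 270 − 30 = 240 left.
May 2017 has 31 days: 240 − 31 = 209 left.
April 2017 has 30 days: 209 − 30 = 179 left.
March 2017 has 31 days: 179 − 31 = 148 left.
February 2017 has 28 days (2017 is not a leap year): 148 − 28 = 120 left.
January 2017 has 31 days: 120 − 31 = 89 left.
December 2016 has 31 days: 89 − 31 = 58 left.
November 2016 has 30 days: 58 − 30 = 28 left.
October 2016 has 31 days; 31 − 28 = 3 → October 3, 2016.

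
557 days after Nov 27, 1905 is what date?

June 7, 1907

Advancing 557 days from November 27, 1905.
November has 30 days, so 30 − 27 = 3 days remain after November 27, 1905; 557 − 3 = 554 left.
December 1905 has 31 days: 554 − 31 = 523 left.
January 1906 has 31 days: 523 − 31 = 492 left.
February 1906 has 28 days (1906 is not a leap year): 492 − 28 = 464 left.
March 1906 has 31 days: 464 − 31 = 433 left.
April 1906 has 30 days: 433 − 30 = 403 left.
May 1906 has 31 days: 403 − 31 = 372 left.
June 1906 has 30 days: 372 − 30 = 342 left.
July 1906 has 31 days: 342 − 31 = 311 left.
August 1906 has 31 days: 311 − 31 = 280 left.
September 1906 has 30 days: 280 − 30 = 250 left.
October 1906 has 31 days: 250 − 31 = 219 left.
November 1906 has 30 days: 219 − 30 = 189 left.
December 1906 has 31 days: 189 − 31 = 158 left.
January 1907 has 31 days: 158 − 31 = 127 left.
February 1907 has 28 days (1907 is not a leap year): 127 − 28 = 99 left.
March 1907 has 31 days: 99 − 31 = 68 left.
April 1907 has 30 days: 68 − 30 = 38 left.
May 1907 has 31 days: 38 − 31 = 7 left.
7 days into June 1907 → June 7, 1907.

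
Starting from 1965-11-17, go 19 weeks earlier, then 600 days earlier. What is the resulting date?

November 15, 1963

Counting back 19 weeks (= 133 days) from November 17, 1965:
Going back 17 days from November 17, 1965 reaches the end of the previous month; 133 − 17 = 116 left.
October 1965 has 31 days: 116 − 31 = 85 left.
September 1965 has 30 days: 85 − 30 = 55 left.
August 1965 has 31 days: 55 − 31 = 24 left.
July 1965 has 31 days; 31 − 24 = 7 → July 7, 1965.
Subtracting 600 days from July 7, 1965:
Going back 7 days from July 7, 1965 reaches the end of the previous month; 600 − 7 = 593 left.
June 1965 has 30 days: 593 − 30 = 563 left.
May 1965 has 31 days: 563 − 31 = 532 left.
April 1965 has 30 days: 532 − 30 = 502 left.
March 1965 has 31 days: 502 − 31 = 471 left.
February 1965 has 28 days (1965 is not a leap year): 471 − 28 = 443 left.
January 1965 has 31 days: 443 − 31 = 412 left.
December 1964 has 31 days: 412 − 31 = 381 left.
November 1964 has 30 days: 381 − 30 = 351 left.
October 1964 has 31 days: 351 − 31 = 320 left.
September 1964 has 30 days: 320 − 30 = 290 left.
August 1964 has 31 days: 290 − 31 = 259 left.
July 1964 has 31 days: 259 − 31 = 228 left.
June 1964 has 30 days: 228 − 30 = 198 left.
May 1964 has 31 days: 198 − 31 = 167 left.
April 1964 has 30 days: 167 − 30 = 137 left.
March 1964 has 31 days: 137 − 31 = 106 left.
February 1964 has 29 days (1964 is a leap year): 106 − 29 = 77 left.
January 1964 has 31 days: 77 − 31 = 46 left.
December 1963 has 31 days: 46 − 31 = 15 left.
November 1963 has 30 days; 30 − 15 = 15 → November 15, 1963.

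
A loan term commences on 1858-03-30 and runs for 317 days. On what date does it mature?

February 10, 1859

Counting forward 317 days from March 30, 1858.
March has 31 days, so 31 − 30 = 1 day remains after March 30, 1858; 317 − 1 = 316 left.
April 1858 has 30 days: 316 − 30 = 286 left.
May 1858 has 31 days: 286 − 31 = 255 left.
June 1858 has 30 days: 255 − 30 = 225 left.
July 1858 has 31 days: 225 − 31 = 194 left.
August 1858 has 31 days: 194 − 31 = 163 left.
September 1858 has 30 days: 163 − 30 = 133 left.
October 1858 has 31 days: 133 − 31 = 102 left.
November 1858 has 30 days: 102 − 30 = 72 left.
December 1858 has 31 days: 72 − 31 = 41 left.
January 1859 has 31 days: 41 − 31 = 10 left.
10 days into February 1859 → February 10, 1859.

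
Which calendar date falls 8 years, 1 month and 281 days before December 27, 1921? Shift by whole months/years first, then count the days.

February 19, 1913

Counting back 8 years, 1 month and 281 days from December 27, 1921: first the month/year part, then the days.
-8 years → 1913; month 12 − 1 = 11 → November 1913.
Day 27 is valid in November, giving November 27, 1913.
Now subtract 281 days from November 27, 1913.
Going back 27 days from November 27, 1913 reaches the end of the previous month; 281 − 27 = 254 left.
October 1913 has 31 days: 254 − 31 = 223 left.
September 1913 has 30 days: 223 − 30 = 193 left.
August 1913 has 31 days: 193 − 31 = 162 left.
July 1913 has 31 days: 162 − 31 = 131 left.
June 1913 has 30 days: 131 − 30 = 101 left.
May 1913 has 31 days: 101 − 31 = 70 left.
April 1913 has 30 days: 70 − 30 = 40 left.
March 1913 has 31 days: 40 − 31 = 9 left.
February 1913 has 28 days; 28 − 9 = 19 → February 19, 1913.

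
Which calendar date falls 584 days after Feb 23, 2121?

September 30, 2122

Adding 584 days from February 23, 2121.
February has 28 days, so 28 − 23 = 5 days remain after February 23, 2121; 584 − 5 = 579 left.
March 2121 has 31 days: 579 − 31 = 548 left.
April 2121 has 30 days: 548 − 30 = 518 left.
May 2121 has 31 days: 518 − 31 = 487 left.
June 2121 has 30 days: 487 − 30 = 457 left.
July 2121 has 31 days: 457 − 31 = 426 left.
August 2121 has 31 days: 426 − 31 = 395 left.
September 2121 has 30 days: 395 − 30 = 365 left.
October 2121 has 31 days: 365 − 31 = 334 left.
November 2121 has 30 days: 334 − 30 = 304 left.
December 2121 has 31 days: 304 − 31 = 273 left.
January 2122 has 31 days: 273 − 31 = 242 left.
February 2122 has 28 days (2122 is not a leap year): 242 − 28 = 214 left.
March 2122 has 31 days: 214 − 31 = 183 left.
April 2122 has 30 days: 183 − 30 = 153 left.
May 2122 has 31 days: 153 − 31 = 122 left.
June 2122 has 30 days: 122 − 30 = 92 left.
July 2122 has 31 days: 92 − 31 = 61 left.
August 2122 has 31 days: 61 − 31 = 30 left.
30 days into September 2122 → September 30, 2122.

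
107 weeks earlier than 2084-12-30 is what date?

Going back 107 weeks = 749 days from December 30, 2084.
Going back 30 days from December 30, 2084 reaches the end of the previous month; 749 − 30 = 719 left.
November 2084 has 30 days: 719 − 30 = 689 left.
October 2084 has 31 days: 689 − 31 = 658 left.
September 2084 has 30 days: 658 − 30 = 628 left.
August 2084 has 31 days: 628 − 31 = 597 left.
July 2084 has 31 days: 597 − 31 = 566 left.
June 2084 has 30 days: 566 − 30 = 536 left.
May 2084 has 31 days: 536 − 31 = 505 left.
April 2084 has 30 days: 505 − 30 = 475 left.
March 2084 has 31 days: 475 − 31 = 444 left.
February 2084 has 29 days (2084 is a leap year): 444 − 29 = 415 left.
January 2084 has 31 days: 415 − 31 = 384 left.
December 2083 has 31 days: 384 − 31 = 353 left.
November 2083 has 30 days: 353 − 30 = 323 left.
October 2083 has 31 days: 323 − 31 = 292 left.
September 2083 has 30 days: 292 − 30 = 262 left.
August 2083 has 31 days: 262 − 31 = 231 left.
July 2083 has 31 days: 231 − 31 = 200 left.
June 2083 has 30 days: 200 − 30 = 170 left.
May 2083 has 31 days: 170 − 31 = 139 left.
April 2083 has 30 days: 139 − 30 = 109 left.
March 2083 has 31 days: 109 − 31 = 78 left.
February 2083 has 28 days (2083 is not a leap year): 78 − 28 = 50 left.
January 2083 has 31 days: 50 − 31 = 19 left.
December 2082 has 31 days; 31 − 19 = 12 → December 12, 2082.

December 12, 2082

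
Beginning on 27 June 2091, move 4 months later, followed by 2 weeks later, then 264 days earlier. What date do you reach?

February 19, 2091

Adding 4 months from June 27, 2091:
month 6 + 4 = 10 → October 2091.
Day 27 is valid in October, giving October 27, 2091.
Adding 2 weeks (= 14 days) from October 27, 2091:
October has 31 days, so 31 − 27 = 4 days remain after October 27, 2091; 14 − 4 = 10 left.
10 days into November 2091 → November 10, 2091.
Counting back 264 days from November 10, 2091:
Going back 10 days from November 10, 2091 reaches the end of the previous month; 264 − 10 = 254 left.
October 2091 has 31 days: 254 − 31 = 223 left.
September 2091 has 30 days: 223 − 30 = 193 left.
August 2091 has 31 days: 193 − 31 = 162 left.
July 2091 has 31 days: 162 − 31 = 131 left.
June 2091 has 30 days: 131 − 30 = 101 left.
May 2091 has 31 days: 101 − 31 = 70 left.
April 2091 has 30 days: 70 − 30 = 40 left.
March 2091 has 31 days: 40 − 31 = 9 left.
February 2091 has 28 days; 28 − 9 = 19 → February 19, 2091.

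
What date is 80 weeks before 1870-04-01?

Counting back 80 weeks = 560 days from April 1, 1870.
Going back 1 day from April 1, 1870 reaches the end of the previous month; 560 − 1 = 559 left.
March 1870 has 31 days: 559 − 31 = 528 left.
February 1870 has 28 days (1870 is not a leap year): 528 − 28 = 500 left.
January 1870 has 31 days: 500 − 31 = 469 left.
December 1869 has 31 days: 469 − 31 = 438 left.
November 1869 has 30 days: 438 − 30 = 408 left.
October 1869 has 31 days: 408 − 31 = 377 left.
September 1869 has 30 days: 377 − 30 = 347 left.
August 1869 has 31 days: 347 − 31 = 316 left.
July 1869 has 31 days: 316 − 31 = 285 left.
June 1869 has 30 days: 285 − 30 = 255 left.
May 1869 has 31 days: 255 − 31 = 224 left.
April 1869 has 30 days: 224 − 30 = 194 left.
March 1869 has 31 days: 194 − 31 = 163 left.
February 1869 has 28 days (1869 is not a leap year): 163 − 28 = 135 left.
January 1869 has 31 days: 135 − 31 = 104 left.
December 1868 has 31 days: 104 − 31 = 73 left.
November 1868 has 30 days: 73 − 30 = 43 left.
October 1868 has 31 days: 43 − 31 = 12 left.
September 1868 has 30 days; 30 − 12 = 18 → September 18, 1868.

September 18, 1868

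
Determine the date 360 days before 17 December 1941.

Subtracting 360 days from December 17, 1941.
Going back 17 days from December 17, 1941 reaches the end of the previous month; 360 − 17 = 343 left.
November 1941 has 30 days: 343 − 30 = 313 left.
October 1941 has 31 days: 313 − 31 = 282 left.
September 1941 has 30 days: 282 − 30 = 252 left.
August 1941 has 31 days: 252 − 31 = 221 left.
July 1941 has 31 days: 221 − 31 = 190 left.
June 1941 has 30 days: 190 − 30 = 160 left.
May 1941 has 31 days: 160 − 31 = 129 left.
April 1941 has 30 days: 129 − 30 = 99 left.
March 1941 has 31 days: 99 − 31 = 68 left.
February 1941 has 28 days (1941 is not a leap year): 68 − 28 = 40 left.
January 1941 has 31 days: 40 − 31 = 9 left.
December 1940 has 31 days; 31 − 9 = 22 → December 22, 1940.

December 22, 1940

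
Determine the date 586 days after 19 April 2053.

Advancing 586 days from April 19, 2053.
April has 30 days, so 30 − 19 = 11 days remain after April 19, 2053; 586 − 11 = 575 left.
May 2053 has 31 days: 575 − 31 = 544 left.
June 2053 has 30 days: 544 − 30 = 514 left.
July 2053 has 31 days: 514 − 31 = 483 left.
August 2053 has 31 days: 483 − 31 = 452 left.
September 2053 has 30 days: 452 − 30 = 422 left.
October 2053 has 31 days: 422 − 31 = 391 left.
November 2053 has 30 days: 391 − 30 = 361 left.
December 2053 has 31 days: 361 − 31 = 330 left.
January 2054 has 31 days: 330 − 31 = 299 left.
February 2054 has 28 days (2054 is not a leap year): 299 − 28 = 271 left.
March 2054 has 31 days: 271 − 31 = 240 left.
April 2054 has 30 days: 240 − 30 = 210 left.
May 2054 has 31 days: 210 − 31 = 179 left.
June 2054 has 30 days: 179 − 30 = 149 left.
July 2054 has 31 days: 149 − 31 = 118 left.
August 2054 has 31 days: 118 − 31 = 87 left.
September 2054 has 30 days: 87 − 30 = 57 left.
October 2054 has 31 days: 57 − 31 = 26 left.
26 days into November 2054 → November 26, 2054.

November 26, 2054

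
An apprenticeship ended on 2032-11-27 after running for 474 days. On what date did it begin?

August 11, 2031

Counting back 474 days from November 27, 2032.
Going back 27 days from November 27, 2032 reaches the end of the previous month; 474 − 27 = 447 left.
October 2032 has 31 days: 447 − 31 = 416 left.
September 2032 has 30 days: 416 − 30 = 386 left.
August 2032 has 31 days: 386 − 31 = 355 left.
July 2032 has 31 days: 355 − 31 = 324 left.
June 2032 has 30 days: 324 − 30 = 294 left.
May 2032 has 31 days: 294 − 31 = 263 left.
April 2032 has 30 days: 263 − 30 = 233 left.
March 2032 has 31 days: 233 − 31 = 202 left.
February 2032 has 29 days (2032 is a leap year): 202 − 29 = 173 left.
January 2032 has 31 days: 173 − 31 = 142 left.
December 2031 has 31 days: 142 − 31 = 111 left.
November 2031 has 30 days: 111 − 30 = 81 left.
October 2031 has 31 days: 81 − 31 = 50 left.
September 2031 has 30 days: 50 − 30 = 20 left.
August 2031 has 31 days; 31 − 20 = 11 → August 11, 2031.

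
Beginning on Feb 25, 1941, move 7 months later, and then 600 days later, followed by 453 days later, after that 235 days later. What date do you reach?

April 5, 1945

Adding 7 months from February 25, 1941:
month 2 + 7 = 9 → September 1941.
Day 25 is valid in September, giving September 25, 1941.
Adding 600 days from September 25, 1941:
September has 30 days, so 30 − 25 = 5 days remain after September 25, 1941; 600 − 5 = 595 left.
October 1941 has 31 days: 595 − 31 = 564 left.
November 1941 has 30 days: 564 − 30 = 534 left.
December 1941 has 31 days: 534 − 31 = 503 left.
January 1942 has 31 days: 503 − 31 = 472 left.
February 1942 has 28 days (1942 is not a leap year): 472 − 28 = 444 left.
March 1942 has 31 days: 444 − 31 = 413 left.
April 1942 has 30 days: 413 − 30 = 383 left.
May 1942 has 31 days: 383 − 31 = 352 left.
June 1942 has 30 days: 352 − 30 = 322 left.
July 1942 has 31 days: 322 − 31 = 291 left.
August 1942 has 31 days: 291 − 31 = 260 left.
September 1942 has 30 days: 260 − 30 = 230 left.
October 1942 has 31 days: 230 − 31 = 199 left.
November 1942 has 30 days: 199 − 30 = 169 left.
December 1942 has 31 days: 169 − 31 = 138 left.
January 1943 has 31 days: 138 − 31 = 107 left.
February 1943 has 28 days (1943 is not a leap year): 107 − 28 = 79 left.
March 1943 has 31 days: 79 − 31 = 48 left.
April 1943 has 30 days: 48 − 30 = 18 left.
18 days into May 1943 → May 18, 1943.
Adding 453 days from May 18, 1943:
May has 31 days, so 31 − 18 = 13 days remain after May 18, 1943; 453 − 13 = 440 left.
June 1943 has 30 days: 440 − 30 = 410 left.
July 1943 has 31 days: 410 − 31 = 379 left.
August 1943 has 31 days: 379 − 31 = 348 left.
September 1943 has 30 days: 348 − 30 = 318 left.
October 1943 has 31 days: 318 − 31 = 287 left.
November 1943 has 30 days: 287 − 30 = 257 left.
December 1943 has 31 days: 257 − 31 = 226 left.
January 1944 has 31 days: 226 − 31 = 195 left.
February 1944 has 29 days (1944 is a leap year): 195 − 29 = 166 left.
March 1944 has 31 days: 166 − 31 = 135 left.
April 1944 has 30 days: 135 − 30 = 105 left.
May 1944 has 31 days: 105 − 31 = 74 left.
June 1944 has 30 days: 74 − 30 = 44 left.
July 1944 has 31 days: 44 − 31 = 13 left.
13 days into August 1944 → August 13, 1944.
Adding 235 days from August 13, 1944:
August has 31 days, so 31 − 13 = 18 days remain after August 13, 1944; 235 − 18 = 217 left.
September 1944 has 30 days: 217 − 30 = 187 left.
October 1944 has 31 days: 187 − 31 = 156 left.
November 1944 has 30 days: 156 − 30 = 126 left.
December 1944 has 31 days: 126 − 31 = 95 left.
January 1945 has 31 days: 95 − 31 = 64 left.
February 1945 has 28 days (1945 is not a leap year): 64 − 28 = 36 left.
March 1945 has 31 days: 36 − 31 = 5 left.
5 days into April 1945 → April 5, 1945.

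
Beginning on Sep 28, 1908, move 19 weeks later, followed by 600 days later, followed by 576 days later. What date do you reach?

Adding 19 weeks (= 133 days) from September 28, 1908:
September has 30 days, so 30 − 28 = 2 days remain after September 28, 1908; 133 − 2 = 131 left.
October 1908 has 31 days: 131 − 31 = 100 left.
November 1908 has 30 days: 100 − 30 = 70 left.
December 1908 has 31 days: 70 − 31 = 39 left.
January 1909 has 31 days: 39 − 31 = 8 left.
8 days into February 1909 → February 8, 1909.
Advancing 600 days from February 8, 1909:
February has 28 days, so 28 − 8 = 20 days remain after February 8, 1909; 600 − 20 = 580 left.
March 1909 has 31 days: 580 − 31 = 549 left.
April 1909 has 30 days: 549 − 30 = 519 left.
May 1909 has 31 days: 519 − 31 = 488 left.
June 1909 has 30 days: 488 − 30 = 458 left.
July 1909 has 31 days: 458 − 31 = 427 left.
August 1909 has 31 days: 427 − 31 = 396 left.
September 1909 has 30 days: 396 − 30 = 366 left.
October 1909 has 31 days: 366 − 31 = 335 left.
November 1909 has 30 days: 335 − 30 = 305 left.
December 1909 has 31 days: 305 − 31 = 274 left.
January 1910 has 31 days: 274 − 31 = 243 left.
February 1910 has 28 days (1910 is not a leap year): 243 − 28 = 215 left.
March 1910 has 31 days: 215 − 31 = 184 left.
April 1910 has 30 days: 184 − 30 = 154 left.
May 1910 has 31 days: 154 − 31 = 123 left.
June 1910 has 30 days: 123 − 30 = 93 left.
July 1910 has 31 days: 93 − 31 = 62 left.
August 1910 has 31 days: 62 − 31 = 31 left.
September 1910 has 30 days: 31 − 30 = 1 left.
1 day into October 1910 → October 1, 1910.
Advancing 576 days from October 1, 1910:
October has 31 days, so 31 − 1 = 30 days remain after October 1, 1910; 576 − 30 = 546 left.
November 1910 has 30 days: 546 − 30 = 516 left.
December 1910 has 31 days: 516 − 31 = 485 left.
January 1911 has 31 days: 485 − 31 = 454 left.
February 1911 has 28 days (1911 is not a leap year): 454 − 28 = 426 left.
March 1911 has 31 days: 426 − 31 = 395 left.
April 1911 has 30 days: 395 − 30 = 365 left.
May 1911 has 31 days: 365 − 31 = 334 left.
June 1911 has 30 days: 334 − 30 = 304 left.
July 1911 has 31 days: 304 − 31 = 273 left.
August 1911 has 31 days: 273 − 31 = 242 left.
September 1911 has 30 days: 242 − 30 = 212 left.
October 1911 has 31 days: 212 − 31 = 181 left.
November 1911 has 30 days: 181 − 30 = 151 left.
December 1911 has 31 days: 151 − 31 = 120 left.
January 1912 has 31 days: 120 − 31 = 89 left.
February 1912 has 29 days (1912 is a leap year): 89 − 29 = 60 left.
March 1912 has 31 days: 60 − 31 = 29 left.
29 days into April 1912 → April 29, 1912.

April 29, 1912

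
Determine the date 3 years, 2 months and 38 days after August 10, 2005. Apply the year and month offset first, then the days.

Advancing 3 years, 2 months and 38 days from August 10, 2005: first the month/year part, then the days.
+3 years → 2008; month 8 + 2 = 10 → October 2008.
Day 10 is valid in October, giving October 10, 2008.
Now add 38 days from October 10, 2008.
October has 31 days, so 31 − 10 = 21 days remain after October 10, 2008; 38 − 21 = 17 left.
17 days into November 2008 → November 17, 2008.

November 17, 2008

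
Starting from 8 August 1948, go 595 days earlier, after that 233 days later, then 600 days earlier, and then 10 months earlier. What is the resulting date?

Counting back 595 days from August 8, 1948:
Going back 8 days from August 8, 1948 reaches the end of the previous month; 595 − 8 = 587 left.
July 1948 has 31 days: 587 − 31 = 556 left.
June 1948 has 30 days: 556 − 30 = 526 left.
May 1948 has 31 days: 526 − 31 = 495 left.
April 1948 has 30 days: 495 − 30 = 465 left.
March 1948 has 31 days: 465 − 31 = 434 left.
February 1948 has 29 days (1948 is a leap year): 434 − 29 = 405 left.
January 1948 has 31 days: 405 − 31 = 374 left.
December 1947 has 31 days: 374 − 31 = 343 left.
November 1947 has 30 days: 343 − 30 = 313 left.
October 1947 has 31 days: 313 − 31 = 282 left.
September 1947 has 30 days: 282 − 30 = 252 left.
August 1947 has 31 days: 252 − 31 = 221 left.
July 1947 has 31 days: 221 − 31 = 190 left.
June 1947 has 30 days: 190 − 30 = 160 left.
May 1947 has 31 days: 160 − 31 = 129 left.
April 1947 has 30 days: 129 − 30 = 99 left.
March 1947 has 31 days: 99 − 31 = 68 left.
February 1947 has 28 days (1947 is not a leap year): 68 − 28 = 40 left.
January 1947 has 31 days: 40 − 31 = 9 left.
December 1946 has 31 days; 31 − 9 = 22 → December 22, 1946.
Adding 233 days from December 22, 1946:
December has 31 days, so 31 − 22 = 9 days remain after December 22, 1946; 233 − 9 = 224 left.
January 1947 has 31 days: 224 − 31 = 193 left.
February 1947 has 28 days (1947 is not a leap year): 193 − 28 = 165 left.
March 1947 has 31 days: 165 − 31 = 134 left.
April 1947 has 30 days: 134 − 30 = 104 left.
May 1947 has 31 days: 104 − 31 = 73 left.
June 1947 has 30 days: 73 − 30 = 43 left.
July 1947 has 31 days: 43 − 31 = 12 left.
12 days into August 1947 → August 12, 1947.
Subtracting 600 days from August 12, 1947:
Going back 12 days from August 12, 1947 reaches the end of the previous month; 600 − 12 = 588 left.
July 1947 has 31 days: 588 − 31 = 557 left.
June 1947 has 30 days: 557 − 30 = 527 left.
May 1947 has 31 days: 527 − 31 = 496 left.
April 1947 has 30 days: 496 − 30 = 466 left.
March 1947 has 31 days: 466 − 31 = 435 left.
February 1947 has 28 days (1947 is not a leap year): 435 − 28 = 407 left.
January 1947 has 31 days: 407 − 31 = 376 left.
December 1946 has 31 days: 376 − 31 = 345 left.
November 1946 has 30 days: 345 − 30 = 315 left.
October 1946 has 31 days: 315 − 31 = 284 left.
September 1946 has 30 days: 284 − 30 = 254 left.
August 1946 has 31 days: 254 − 31 = 223 left.
July 1946 has 31 days: 223 − 31 = 192 left.
June 1946 has 30 days: 192 − 30 = 162 left.
May 1946 has 31 days: 162 − 31 = 131 left.
April 1946 has 30 days: 131 − 30 = 101 left.
March 1946 has 31 days: 101 − 31 = 70 left.
February 1946 has 28 days (1946 is not a leap year): 70 − 28 = 42 left.
January 1946 has 31 days: 42 − 31 = 11 left.
December 1945 has 31 days; 31 − 11 = 20 → December 20, 1945.
Subtracting 10 months from December 20, 1945:
month 12 − 10 = 2 → February 1945.
Day 20 is valid in February, giving February 20, 1945.

February 20, 1945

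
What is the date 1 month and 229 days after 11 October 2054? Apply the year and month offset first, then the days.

June 28, 2055

Adding 1 month and 229 days from October 11, 2054: first the month/year part, then the days.
month 10 + 1 = 11 → November 2054.
Day 11 is valid in November, giving November 11, 2054.
Now add 229 days from November 11, 2054.
November has 30 days, so 30 − 11 = 19 days remain after November 11, 2054; 229 − 19 = 210 left.
December 2054 has 31 days: 210 − 31 = 179 left.
January 2055 has 31 days: 179 − 31 = 148 left.
February 2055 has 28 days (2055 is not a leap year): 148 − 28 = 120 left.
March 2055 has 31 days: 120 − 31 = 89 left.
April 2055 has 30 days: 89 − 30 = 59 left.
May 2055 has 31 days: 59 − 31 = 28 left.
28 days into June 2055 → June 28, 2055.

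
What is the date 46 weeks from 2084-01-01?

November 18, 2084

Counting forward 46 weeks = 322 days from January 1, 2084.
January has 31 days, so 31 − 1 = 30 days remain after January 1, 2084; 322 − 30 = 292 left.
February 2084 has 29 days (2084 is a leap year): 292 − 29 = 263 left.
March 2084 has 31 days: 263 − 31 = 232 left.
April 2084 has 30 days: 232 − 30 = 202 left.
May 2084 has 31 days: 202 − 31 = 171 left.
June 2084 has 30 days: 171 − 30 = 141 left.
July 2084 has 31 days: 141 − 31 = 110 left.
August 2084 has 31 days: 110 − 31 = 79 left.
September 2084 has 30 days: 79 − 30 = 49 left.
October 2084 has 31 days: 49 − 31 = 18 left.
18 days into November 2084 → November 18, 2084.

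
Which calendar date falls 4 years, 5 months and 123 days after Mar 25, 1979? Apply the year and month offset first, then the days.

December 26, 1983

Advancing 4 years, 5 months and 123 days from March 25, 1979: first the month/year part, then the days.
+4 years → 1983; month 3 + 5 = 8 → August 1983.
Day 25 is valid in August, giving August 25, 1983.
Now add 123 days from August 25, 1983.
August has 31 days, so 31 − 25 = 6 days remain after August 25, 1983; 123 − 6 = 117 left.
September 1983 has 30 days: 117 − 30 = 87 left.
October 1983 has 31 days: 87 − 31 = 56 left.
November 1983 has 30 days: 56 − 30 = 26 left.
26 days into December 1983 → December 26, 1983.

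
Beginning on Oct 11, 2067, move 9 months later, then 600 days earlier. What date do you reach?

Advancing 9 months from October 11, 2067:
month 10 + 9 = 19, which is month 7 of year 2068 → July 2068.
Day 11 is valid in July, giving July 11, 2068.
Going back 600 days from July 11, 2068:
Going back 11 days from July 11, 2068 reaches the end of the previous month; 600 − 11 = 589 left.
June 2068 has 30 days: 589 − 30 = 559 left.
May 2068 has 31 days: 559 − 31 = 528 left.
April 2068 has 30 days: 528 − 30 = 498 left.
March 2068 has 31 days: 498 − 31 = 467 left.
February 2068 has 29 days (2068 is a leap year): 467 − 29 = 438 left.
January 2068 has 31 days: 438 − 31 = 407 left.
December 2067 has 31 days: 407 − 31 = 376 left.
November 2067 has 30 days: 376 − 30 = 346 left.
October 2067 has 31 days: 346 − 31 = 315 left.
September 2067 has 30 days: 315 − 30 = 285 left.
August 2067 has 31 days: 285 − 31 = 254 left.
July 2067 has 31 days: 254 − 31 = 223 left.
June 2067 has 30 days: 223 − 30 = 193 left.
May 2067 has 31 days: 193 − 31 = 162 left.
April 2067 has 30 days: 162 − 30 = 132 left.
March 2067 has 31 days: 132 − 31 = 101 left.
February 2067 has 28 days (2067 is not a leap year): 101 − 28 = 73 left.
January 2067 has 31 days: 73 − 31 = 42 left.
December 2066 has 31 days: 42 − 31 = 11 left.
November 2066 has 30 days; 30 − 11 = 19 → November 19, 2066.

November 19, 2066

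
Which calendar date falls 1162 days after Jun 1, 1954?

Advancing 1162 days from June 1, 1954.
June has 30 days, so 30 − 1 = 29 days remain after June 1, 1954; 1162 − 29 = 1133 left.
July 1954 has 31 days: 1133 − 31 = 1102 left.
August 1954 has 31 days: 1102 − 31 = 1071 left.
September 1954 has 30 days: 1071 − 30 = 1041 left.
October 1954 has 31 days: 1041 − 31 = 1010 left.
November 1954 has 30 days: 1010 − 30 = 980 left.
December 1954 has 31 days: 980 − 31 = 949 left.
January 1955 has 31 days: 949 − 31 = 918 left.
February 1955 has 28 days (1955 is not a leap year): 918 − 28 = 890 left.
March 1955 has 31 days: 890 − 31 = 859 left.
April 1955 has 30 days: 859 − 30 = 829 left.
May 1955 has 31 days: 829 − 31 = 798 left.
June 1955 has 30 days: 798 − 30 = 768 left.
July 1955 has 31 days: 768 − 31 = 737 left.
August 1955 has 31 days: 737 − 31 = 706 left.
September 1955 has 30 days: 706 − 30 = 676 left.
October 1955 has 31 days: 676 − 31 = 645 left.
November 1955 has 30 days: 645 − 30 = 615 left.
December 1955 has 31 days: 615 − 31 = 584 left.
January 1956 has 31 days: 584 − 31 = 553 left.
February 1956 has 29 days (1956 is a leap year): 553 − 29 = 524 left.
March 1956 has 31 days: 524 − 31 = 493 left.
April 1956 has 30 days: 493 − 30 = 463 left.
May 1956 has 31 days: 463 − 31 = 432 left.
June 1956 has 30 days: 432 − 30 = 402 left.
July 1956 has 31 days: 402 − 31 = 371 left.
August 1956 has 31 days: 371 − 31 = 340 left.
September 1956 has 30 days: 340 − 30 = 310 left.
October 1956 has 31 days: 310 − 31 = 279 left.
November 1956 has 30 days: 279 − 30 = 249 left.
December 1956 has 31 days: 249 − 31 = 218 left.
January 1957 has 31 days: 218 − 31 = 187 left.
February 1957 has 28 days (1957 is not a leap year): 187 − 28 = 159 left.
March 1957 has 31 days: 159 − 31 = 128 left.
April 1957 has 30 days: 128 − 30 = 98 left.
May 1957 has 31 days: 98 − 31 = 67 left.
June 1957 has 30 days: 67 − 30 = 37 left.
July 1957 has 31 days: 37 − 31 = 6 left.
6 days into August 1957 → August 6, 1957.

August 6, 1957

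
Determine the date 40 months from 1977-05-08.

Counting forward 40 months from May 8, 1977.
month 5 + 40 = 45, which is month 9 of year 1980 → September 1980.
Day 8 is valid in September, giving September 8, 1980.

September 8, 1980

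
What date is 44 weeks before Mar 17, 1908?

May 14, 1907

Counting back 44 weeks = 308 days from March 17, 1908.
Going back 17 days from March 17, 1908 reaches the end of the previous month; 308 − 17 = 291 left.
February 1908 has 29 days (1908 is a leap year): 291 − 29 = 262 left.
January 1908 has 31 days: 262 − 31 = 231 left.
December 1907 has 31 days: 231 − 31 = 200 left.
November 1907 has 30 days: 200 − 30 = 170 left.
October 1907 has 31 days: 170 − 31 = 139 left.
September 1907 has 30 days: 139 − 30 = 109 left.
August 1907 has 31 days: 109 − 31 = 78 left.
July 1907 has 31 days: 78 − 31 = 47 left.
June 1907 has 30 days: 47 − 30 = 17 left.
May 1907 has 31 days; 31 − 17 = 14 → May 14, 1907.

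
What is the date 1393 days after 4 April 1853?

Advancing 1393 days from April 4, 1853.
April has 30 days, so 30 − 4 = 26 days remain after April 4, 1853; 1393 − 26 = 1367 left.
May 1853 has 31 days: 1367 − 31 = 1336 left.
June 1853 has 30 days: 1336 − 30 = 1306 left.
July 1853 has 31 days: 1306 − 31 = 1275 left.
August 1853 has 31 days: 1275 − 31 = 1244 left.
September 1853 has 30 days: 1244 − 30 = 1214 left.
October 1853 has 31 days: 1214 − 31 = 1183 left.
November 1853 has 30 days: 1183 − 30 = 1153 left.
December 1853 has 31 days: 1153 − 31 = 1122 left.
January 1854 has 31 days: 1122 − 31 = 1091 left.
February 1854 has 28 days (1854 is not a leap year): 1091 − 28 = 1063 left.
March 1854 has 31 days: 1063 − 31 = 1032 left.
April 1854 has 30 days: 1032 − 30 = 1002 left.
May 1854 has 31 days: 1002 − 31 = 971 left.
June 1854 has 30 days: 971 − 30 = 941 left.
July 1854 has 31 days: 941 − 31 = 910 left.
August 1854 has 31 days: 910 − 31 = 879 left.
September 1854 has 30 days: 879 − 30 = 849 left.
October 1854 has 31 days: 849 − 31 = 818 left.
November 1854 has 30 days: 818 − 30 = 788 left.
December 1854 has 31 days: 788 − 31 = 757 left.
January 1855 has 31 days: 757 − 31 = 726 left.
February 1855 has 28 days (1855 is not a leap year): 726 − 28 = 698 left.
March 1855 has 31 days: 698 − 31 = 667 left.
April 1855 has 30 days: 667 − 30 = 637 left.
May 1855 has 31 days: 637 − 31 = 606 left.
June 1855 has 30 days: 606 − 30 = 576 left.
July 1855 has 31 days: 576 − 31 = 545 left.
August 1855 has 31 days: 545 − 31 = 514 left.
September 1855 has 30 days: 514 − 30 = 484 left.
October 1855 has 31 days: 484 − 31 = 453 left.
November 1855 has 30 days: 453 − 30 = 423 left.
December 1855 has 31 days: 423 − 31 = 392 left.
January 1856 has 31 days: 392 − 31 = 361 left.
February 1856 has 29 days (1856 is a leap year): 361 − 29 = 332 left.
March 1856 has 31 days: 332 − 31 = 301 left.
April 1856 has 30 days: 301 − 30 = 271 left.
May 1856 has 31 days: 271 − 31 = 240 left.
June 1856 has 30 days: 240 − 30 = 210 left.
July 1856 has 31 days: 210 − 31 = 179 left.
August 1856 has 31 days: 179 − 31 = 148 left.
September 1856 has 30 days: 148 − 30 = 118 left.
October 1856 has 31 days: 118 − 31 = 87 left.
November 1856 has 30 days: 87 − 30 = 57 left.
December 1856 has 31 days: 57 − 31 = 26 left.
26 days into January 1857 → January 26, 1857.

January 26, 1857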